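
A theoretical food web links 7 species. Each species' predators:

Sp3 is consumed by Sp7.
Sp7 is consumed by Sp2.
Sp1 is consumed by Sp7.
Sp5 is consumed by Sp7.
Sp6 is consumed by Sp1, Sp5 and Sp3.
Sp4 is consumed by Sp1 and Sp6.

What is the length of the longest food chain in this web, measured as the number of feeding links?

One longest chain: Sp4 → Sp6 → Sp3 → Sp7 → Sp2.
It has 5 species and 4 links.

4 links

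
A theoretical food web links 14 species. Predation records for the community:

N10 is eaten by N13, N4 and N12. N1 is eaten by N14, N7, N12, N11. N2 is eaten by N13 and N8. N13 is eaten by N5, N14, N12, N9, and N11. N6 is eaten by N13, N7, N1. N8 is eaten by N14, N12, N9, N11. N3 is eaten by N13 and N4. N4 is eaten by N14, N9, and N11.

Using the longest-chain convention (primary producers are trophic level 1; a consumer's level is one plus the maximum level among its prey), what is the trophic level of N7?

Trophic level 3

N6 is a producer → level 1.
N1 eats N6 → level 2.
N7 eats N1 (level 2); other prey at levels: N6 1 → level 3.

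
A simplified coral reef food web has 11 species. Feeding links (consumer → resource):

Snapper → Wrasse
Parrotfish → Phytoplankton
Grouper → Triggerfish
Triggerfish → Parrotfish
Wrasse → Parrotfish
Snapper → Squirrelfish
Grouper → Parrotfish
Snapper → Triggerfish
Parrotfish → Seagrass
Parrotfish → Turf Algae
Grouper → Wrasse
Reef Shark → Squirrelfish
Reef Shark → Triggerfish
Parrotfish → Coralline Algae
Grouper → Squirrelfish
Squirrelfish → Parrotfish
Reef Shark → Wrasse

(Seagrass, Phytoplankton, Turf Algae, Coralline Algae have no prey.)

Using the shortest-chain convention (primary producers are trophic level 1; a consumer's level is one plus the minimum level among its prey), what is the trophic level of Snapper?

Seagrass is a producer → level 1.
Parrotfish eats Seagrass → level 2.
Squirrelfish eats Parrotfish → level 3.
Snapper eats Squirrelfish → level 4.
No prey of Snapper is below level 3, so 4 is the minimum.

Trophic level 4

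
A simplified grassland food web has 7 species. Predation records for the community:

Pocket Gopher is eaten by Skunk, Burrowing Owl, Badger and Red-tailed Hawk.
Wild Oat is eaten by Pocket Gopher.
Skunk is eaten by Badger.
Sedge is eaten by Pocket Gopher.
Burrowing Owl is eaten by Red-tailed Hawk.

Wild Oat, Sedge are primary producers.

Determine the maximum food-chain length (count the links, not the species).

3 links

One longest chain: Wild Oat → Pocket Gopher → Burrowing Owl → Red-tailed Hawk.
It has 4 species and 3 links.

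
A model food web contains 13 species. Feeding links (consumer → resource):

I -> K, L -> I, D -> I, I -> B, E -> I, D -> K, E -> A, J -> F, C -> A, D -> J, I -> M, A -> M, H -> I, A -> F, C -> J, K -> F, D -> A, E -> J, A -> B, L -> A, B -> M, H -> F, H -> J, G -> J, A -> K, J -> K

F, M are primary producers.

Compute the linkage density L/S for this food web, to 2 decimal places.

There are L = 26 links among S = 13 species.
L/S = 26/13 = 2.0000 ≈ 2.00.

L/S = 2.00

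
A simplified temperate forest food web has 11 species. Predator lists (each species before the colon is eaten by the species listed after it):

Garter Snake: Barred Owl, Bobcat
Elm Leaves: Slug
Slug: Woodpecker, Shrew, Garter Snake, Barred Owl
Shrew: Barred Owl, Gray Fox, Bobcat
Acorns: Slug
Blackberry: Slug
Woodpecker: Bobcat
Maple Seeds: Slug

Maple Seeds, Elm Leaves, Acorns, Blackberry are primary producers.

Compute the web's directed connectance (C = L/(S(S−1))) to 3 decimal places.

The web has S = 11 species and L = 14 feeding links.
C = L / (S(S−1)) = 14 / 110 = 0.1273 ≈ 0.127.

C = 0.127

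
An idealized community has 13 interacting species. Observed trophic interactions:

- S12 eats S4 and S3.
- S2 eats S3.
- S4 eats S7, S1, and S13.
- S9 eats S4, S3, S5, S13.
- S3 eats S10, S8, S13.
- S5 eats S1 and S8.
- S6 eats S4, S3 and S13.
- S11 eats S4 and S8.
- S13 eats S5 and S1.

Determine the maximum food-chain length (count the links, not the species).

One longest chain: S8 → S5 → S13 → S3 → S2.
It has 5 species and 4 links.

4 links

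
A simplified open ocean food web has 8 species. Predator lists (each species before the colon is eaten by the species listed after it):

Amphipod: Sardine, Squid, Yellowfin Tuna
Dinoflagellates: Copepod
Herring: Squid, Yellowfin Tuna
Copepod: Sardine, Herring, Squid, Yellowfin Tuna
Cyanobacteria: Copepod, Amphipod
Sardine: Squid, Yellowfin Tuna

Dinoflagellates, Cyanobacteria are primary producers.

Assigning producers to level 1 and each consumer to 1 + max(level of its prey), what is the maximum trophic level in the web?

Producers (level 1): Dinoflagellates, Cyanobacteria.
Dinoflagellates → Copepod → Sardine → Yellowfin Tuna gives Yellowfin Tuna level 4.
No species has a prey at level 4, so no species reaches level 5.

4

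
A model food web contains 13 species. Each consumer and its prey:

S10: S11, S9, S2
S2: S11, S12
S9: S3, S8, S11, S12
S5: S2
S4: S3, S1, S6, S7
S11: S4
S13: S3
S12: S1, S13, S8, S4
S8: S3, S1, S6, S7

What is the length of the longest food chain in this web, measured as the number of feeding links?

4 links

One longest chain: S3 → S13 → S12 → S9 → S10.
It has 5 species and 4 links.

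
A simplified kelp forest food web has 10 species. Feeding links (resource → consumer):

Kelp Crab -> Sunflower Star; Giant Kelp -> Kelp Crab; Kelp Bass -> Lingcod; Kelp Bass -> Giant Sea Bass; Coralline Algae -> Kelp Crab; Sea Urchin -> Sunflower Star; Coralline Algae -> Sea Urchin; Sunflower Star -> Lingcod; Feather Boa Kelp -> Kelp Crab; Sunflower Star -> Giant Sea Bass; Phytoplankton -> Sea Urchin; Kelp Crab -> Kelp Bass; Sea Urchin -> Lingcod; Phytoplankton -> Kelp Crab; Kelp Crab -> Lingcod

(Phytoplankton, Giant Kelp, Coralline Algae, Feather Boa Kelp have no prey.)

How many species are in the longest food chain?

4 species

One longest chain: Phytoplankton → Kelp Crab → Kelp Bass → Giant Sea Bass.
It has 4 species and 3 links.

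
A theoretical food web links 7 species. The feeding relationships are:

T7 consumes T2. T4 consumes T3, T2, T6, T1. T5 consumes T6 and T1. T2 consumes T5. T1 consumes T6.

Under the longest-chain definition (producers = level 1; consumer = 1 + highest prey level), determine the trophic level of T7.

T6 is a producer → level 1.
T1 eats T6 → level 2.
T5 eats T1 (level 2); other prey at levels: T6 1 → level 3.
T2 eats T5 → level 4.
T7 eats T2 → level 5.

Trophic level 5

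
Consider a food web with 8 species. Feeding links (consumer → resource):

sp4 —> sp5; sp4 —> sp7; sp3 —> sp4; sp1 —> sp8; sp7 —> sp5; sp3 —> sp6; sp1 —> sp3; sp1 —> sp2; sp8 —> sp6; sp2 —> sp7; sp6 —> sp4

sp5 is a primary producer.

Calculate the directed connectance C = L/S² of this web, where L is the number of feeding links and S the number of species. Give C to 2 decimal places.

C = 0.17

The web has S = 8 species and L = 11 feeding links.
C = L / S² = 11 / 64 = 0.1719 ≈ 0.17.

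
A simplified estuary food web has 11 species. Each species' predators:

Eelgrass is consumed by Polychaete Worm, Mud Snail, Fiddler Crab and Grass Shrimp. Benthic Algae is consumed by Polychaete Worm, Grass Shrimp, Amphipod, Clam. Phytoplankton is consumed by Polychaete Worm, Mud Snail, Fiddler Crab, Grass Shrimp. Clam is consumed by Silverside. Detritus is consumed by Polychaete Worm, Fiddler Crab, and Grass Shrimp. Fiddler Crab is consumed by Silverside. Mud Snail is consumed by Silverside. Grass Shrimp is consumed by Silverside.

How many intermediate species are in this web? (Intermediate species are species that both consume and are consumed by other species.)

Intermediate species (has both prey and predators): Mud Snail, Clam, Grass Shrimp, Fiddler Crab.
Count: 4.

4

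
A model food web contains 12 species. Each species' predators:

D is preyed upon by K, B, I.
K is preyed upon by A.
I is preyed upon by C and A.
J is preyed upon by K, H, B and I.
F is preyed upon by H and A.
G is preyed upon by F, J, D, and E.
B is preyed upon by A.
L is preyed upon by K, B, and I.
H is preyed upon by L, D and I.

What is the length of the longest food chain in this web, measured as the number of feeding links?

5 links

One longest chain: G → J → H → L → B → A.
It has 6 species and 5 links.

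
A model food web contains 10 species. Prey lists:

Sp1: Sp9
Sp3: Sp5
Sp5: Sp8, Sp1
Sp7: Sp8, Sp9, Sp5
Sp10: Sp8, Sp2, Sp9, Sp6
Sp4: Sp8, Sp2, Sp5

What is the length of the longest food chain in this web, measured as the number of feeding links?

3 links

One longest chain: Sp9 → Sp1 → Sp5 → Sp3.
It has 4 species and 3 links.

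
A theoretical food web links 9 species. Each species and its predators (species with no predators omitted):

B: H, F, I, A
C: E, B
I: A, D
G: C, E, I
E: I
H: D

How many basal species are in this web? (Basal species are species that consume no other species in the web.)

1

Basal species (no prey listed): G.
Count: 1.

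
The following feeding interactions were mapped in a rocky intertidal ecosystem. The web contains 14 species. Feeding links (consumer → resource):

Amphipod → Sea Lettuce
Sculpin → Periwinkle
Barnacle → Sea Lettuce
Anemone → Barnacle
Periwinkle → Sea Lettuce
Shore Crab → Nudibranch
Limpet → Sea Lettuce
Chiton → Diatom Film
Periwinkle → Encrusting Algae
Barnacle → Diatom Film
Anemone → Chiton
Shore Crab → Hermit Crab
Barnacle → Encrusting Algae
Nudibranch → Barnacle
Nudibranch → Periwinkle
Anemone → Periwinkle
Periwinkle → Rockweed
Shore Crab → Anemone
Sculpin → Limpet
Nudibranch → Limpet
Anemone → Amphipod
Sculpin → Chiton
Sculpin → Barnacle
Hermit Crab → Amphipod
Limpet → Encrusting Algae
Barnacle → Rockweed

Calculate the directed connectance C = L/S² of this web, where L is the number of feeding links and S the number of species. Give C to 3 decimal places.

The web has S = 14 species and L = 26 feeding links.
C = L / S² = 26 / 196 = 0.1327 ≈ 0.133.

C = 0.133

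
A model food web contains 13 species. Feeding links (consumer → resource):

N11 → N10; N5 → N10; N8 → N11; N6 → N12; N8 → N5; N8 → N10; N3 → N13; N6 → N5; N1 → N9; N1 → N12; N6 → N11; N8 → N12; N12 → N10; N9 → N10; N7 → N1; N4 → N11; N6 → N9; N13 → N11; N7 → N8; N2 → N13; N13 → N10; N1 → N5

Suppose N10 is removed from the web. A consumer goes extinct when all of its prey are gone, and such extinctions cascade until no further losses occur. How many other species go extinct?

12

Remove N10.
Round 1: N12 (all prey gone), N11 (all prey gone), N9 (all prey gone), N5 (all prey gone) → extinct.
Round 2: N8 (all prey gone), N1 (all prey gone), N4 (all prey gone), N6 (all prey gone), N13 (all prey gone) → extinct.
Round 3: N2 (all prey gone), N7 (all prey gone), N3 (all prey gone) → extinct.
No further losses. Total secondary extinctions: 12.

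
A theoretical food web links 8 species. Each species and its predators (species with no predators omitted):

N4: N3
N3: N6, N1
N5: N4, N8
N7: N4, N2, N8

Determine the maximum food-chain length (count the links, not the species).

One longest chain: N7 → N4 → N3 → N6.
It has 4 species and 3 links.

3 links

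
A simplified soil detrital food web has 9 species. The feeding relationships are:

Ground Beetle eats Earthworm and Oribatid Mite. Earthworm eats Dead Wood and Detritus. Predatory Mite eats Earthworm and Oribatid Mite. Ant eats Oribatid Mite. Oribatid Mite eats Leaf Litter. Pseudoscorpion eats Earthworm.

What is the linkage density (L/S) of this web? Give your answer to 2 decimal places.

There are L = 9 links among S = 9 species.
L/S = 9/9 = 1.0000 ≈ 1.00.

L/S = 1.00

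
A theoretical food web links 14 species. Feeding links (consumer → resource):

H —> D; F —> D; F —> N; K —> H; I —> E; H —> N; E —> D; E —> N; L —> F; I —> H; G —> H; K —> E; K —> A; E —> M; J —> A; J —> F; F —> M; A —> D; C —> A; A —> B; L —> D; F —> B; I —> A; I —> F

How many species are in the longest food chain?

One longest chain: B → A → C.
It has 3 species and 2 links.

3 species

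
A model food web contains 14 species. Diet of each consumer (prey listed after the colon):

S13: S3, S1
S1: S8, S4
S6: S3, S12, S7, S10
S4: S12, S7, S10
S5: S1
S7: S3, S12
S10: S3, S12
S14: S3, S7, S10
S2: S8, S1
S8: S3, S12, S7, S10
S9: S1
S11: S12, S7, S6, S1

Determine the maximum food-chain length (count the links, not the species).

One longest chain: S3 → S7 → S8 → S1 → S5.
It has 5 species and 4 links.

4 links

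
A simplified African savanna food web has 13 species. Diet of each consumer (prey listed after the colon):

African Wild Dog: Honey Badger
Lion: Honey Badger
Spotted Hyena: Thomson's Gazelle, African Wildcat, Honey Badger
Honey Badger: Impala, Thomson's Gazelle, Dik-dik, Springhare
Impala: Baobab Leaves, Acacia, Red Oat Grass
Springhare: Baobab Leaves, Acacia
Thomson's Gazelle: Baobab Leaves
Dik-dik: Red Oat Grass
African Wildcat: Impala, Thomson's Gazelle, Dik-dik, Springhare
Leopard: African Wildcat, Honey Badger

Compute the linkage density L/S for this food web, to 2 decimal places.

L/S = 1.69

There are L = 22 links among S = 13 species.
L/S = 22/13 = 1.6923 ≈ 1.69.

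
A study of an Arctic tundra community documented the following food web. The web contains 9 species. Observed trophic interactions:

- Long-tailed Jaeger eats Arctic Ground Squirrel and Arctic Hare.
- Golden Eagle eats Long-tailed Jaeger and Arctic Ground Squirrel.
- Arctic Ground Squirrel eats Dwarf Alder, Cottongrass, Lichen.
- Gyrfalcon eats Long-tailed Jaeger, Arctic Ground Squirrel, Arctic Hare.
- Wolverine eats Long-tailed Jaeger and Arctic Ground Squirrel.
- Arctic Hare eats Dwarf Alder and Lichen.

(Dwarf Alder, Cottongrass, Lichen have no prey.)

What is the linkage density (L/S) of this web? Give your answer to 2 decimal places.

L/S = 1.56

There are L = 14 links among S = 9 species.
L/S = 14/9 = 1.5556 ≈ 1.56.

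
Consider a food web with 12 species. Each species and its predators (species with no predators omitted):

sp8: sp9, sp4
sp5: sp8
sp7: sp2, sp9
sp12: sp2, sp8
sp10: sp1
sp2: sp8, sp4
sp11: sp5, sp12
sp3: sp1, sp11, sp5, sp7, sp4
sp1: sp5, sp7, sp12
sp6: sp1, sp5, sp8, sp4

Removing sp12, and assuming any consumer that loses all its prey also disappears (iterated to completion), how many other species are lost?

0

Remove sp12.
Every predator of it retains at least one other prey: sp2 still has sp7; sp8 still has sp6, sp5, sp2.
No consumer loses all prey, so no secondary extinctions occur.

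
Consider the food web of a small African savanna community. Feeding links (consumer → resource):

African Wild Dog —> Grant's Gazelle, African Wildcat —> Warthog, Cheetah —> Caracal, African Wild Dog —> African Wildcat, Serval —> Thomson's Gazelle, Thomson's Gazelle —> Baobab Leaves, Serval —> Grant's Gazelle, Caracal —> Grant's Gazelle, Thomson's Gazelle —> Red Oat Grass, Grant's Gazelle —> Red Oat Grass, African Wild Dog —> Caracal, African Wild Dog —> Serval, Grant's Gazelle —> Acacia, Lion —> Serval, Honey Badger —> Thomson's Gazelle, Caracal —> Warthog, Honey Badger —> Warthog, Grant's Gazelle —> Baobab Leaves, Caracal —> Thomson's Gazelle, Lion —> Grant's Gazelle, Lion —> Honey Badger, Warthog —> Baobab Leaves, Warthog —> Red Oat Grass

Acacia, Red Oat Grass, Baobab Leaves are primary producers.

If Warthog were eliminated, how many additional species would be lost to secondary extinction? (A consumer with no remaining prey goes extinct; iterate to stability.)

1

Remove Warthog.
Round 1: African Wildcat (all prey gone) → extinct.
No further losses. Total secondary extinctions: 1.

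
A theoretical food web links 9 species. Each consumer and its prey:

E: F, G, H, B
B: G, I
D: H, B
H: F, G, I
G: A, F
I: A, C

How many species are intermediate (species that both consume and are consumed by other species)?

4

Intermediate species (has both prey and predators): G, I, H, B.
Count: 4.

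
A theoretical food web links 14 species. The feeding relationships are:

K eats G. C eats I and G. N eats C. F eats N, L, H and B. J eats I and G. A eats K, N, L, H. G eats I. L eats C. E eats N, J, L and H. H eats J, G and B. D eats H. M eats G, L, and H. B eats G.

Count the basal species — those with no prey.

1

Basal species (no prey listed): I.
Count: 1.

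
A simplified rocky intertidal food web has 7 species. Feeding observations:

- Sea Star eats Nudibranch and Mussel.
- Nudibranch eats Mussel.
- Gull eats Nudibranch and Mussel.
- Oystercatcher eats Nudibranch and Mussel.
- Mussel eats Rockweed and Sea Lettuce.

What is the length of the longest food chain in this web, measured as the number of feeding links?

3 links

One longest chain: Sea Lettuce → Mussel → Nudibranch → Gull.
It has 4 species and 3 links.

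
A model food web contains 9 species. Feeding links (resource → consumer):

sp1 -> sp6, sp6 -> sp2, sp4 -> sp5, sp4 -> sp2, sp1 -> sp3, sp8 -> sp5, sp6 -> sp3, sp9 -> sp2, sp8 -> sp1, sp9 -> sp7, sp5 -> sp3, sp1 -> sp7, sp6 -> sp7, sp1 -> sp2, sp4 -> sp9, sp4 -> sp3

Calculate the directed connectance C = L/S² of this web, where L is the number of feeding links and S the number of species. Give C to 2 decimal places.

The web has S = 9 species and L = 16 feeding links.
C = L / S² = 16 / 81 = 0.1975 ≈ 0.20.

C = 0.20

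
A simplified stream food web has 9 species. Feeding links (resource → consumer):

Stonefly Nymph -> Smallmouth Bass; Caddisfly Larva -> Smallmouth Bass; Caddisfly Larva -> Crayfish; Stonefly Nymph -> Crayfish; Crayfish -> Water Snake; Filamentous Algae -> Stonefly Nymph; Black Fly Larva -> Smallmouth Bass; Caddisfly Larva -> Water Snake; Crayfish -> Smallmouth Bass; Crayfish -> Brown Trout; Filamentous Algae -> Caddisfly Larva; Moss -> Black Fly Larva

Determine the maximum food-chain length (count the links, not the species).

3 links

One longest chain: Filamentous Algae → Caddisfly Larva → Crayfish → Brown Trout.
It has 4 species and 3 links.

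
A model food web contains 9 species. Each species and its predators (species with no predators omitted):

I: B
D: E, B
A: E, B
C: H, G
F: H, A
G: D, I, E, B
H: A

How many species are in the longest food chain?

4 species

One longest chain: C → G → D → E.
It has 4 species and 3 links.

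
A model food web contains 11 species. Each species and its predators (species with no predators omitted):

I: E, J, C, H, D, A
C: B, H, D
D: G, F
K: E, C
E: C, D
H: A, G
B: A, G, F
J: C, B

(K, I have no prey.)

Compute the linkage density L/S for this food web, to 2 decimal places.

L/S = 2.00

There are L = 22 links among S = 11 species.
L/S = 22/11 = 2.0000 ≈ 2.00.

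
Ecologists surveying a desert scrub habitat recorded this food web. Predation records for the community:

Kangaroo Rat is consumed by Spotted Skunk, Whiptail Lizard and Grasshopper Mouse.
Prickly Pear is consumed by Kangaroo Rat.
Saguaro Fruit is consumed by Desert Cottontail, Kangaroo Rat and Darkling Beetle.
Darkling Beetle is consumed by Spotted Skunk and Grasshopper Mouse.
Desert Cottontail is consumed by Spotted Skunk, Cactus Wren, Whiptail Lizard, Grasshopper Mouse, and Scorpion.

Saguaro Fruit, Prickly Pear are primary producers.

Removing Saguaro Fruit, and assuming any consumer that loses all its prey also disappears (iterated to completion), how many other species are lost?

Remove Saguaro Fruit.
Round 1: Darkling Beetle (all prey gone), Desert Cottontail (all prey gone) → extinct.
Round 2: Scorpion (all prey gone), Cactus Wren (all prey gone) → extinct.
No further losses. Total secondary extinctions: 4.

4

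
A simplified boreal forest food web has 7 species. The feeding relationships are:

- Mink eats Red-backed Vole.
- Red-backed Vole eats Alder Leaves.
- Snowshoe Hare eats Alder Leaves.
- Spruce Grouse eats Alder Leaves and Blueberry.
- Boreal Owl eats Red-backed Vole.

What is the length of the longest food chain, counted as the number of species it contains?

3 species

One longest chain: Alder Leaves → Red-backed Vole → Boreal Owl.
It has 3 species and 2 links.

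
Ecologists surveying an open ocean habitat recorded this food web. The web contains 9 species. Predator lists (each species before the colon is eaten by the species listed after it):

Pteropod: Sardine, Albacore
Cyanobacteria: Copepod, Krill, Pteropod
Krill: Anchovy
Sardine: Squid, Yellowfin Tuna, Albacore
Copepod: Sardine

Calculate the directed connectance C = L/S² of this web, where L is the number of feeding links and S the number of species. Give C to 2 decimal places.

The web has S = 9 species and L = 10 feeding links.
C = L / S² = 10 / 81 = 0.1235 ≈ 0.12.

C = 0.12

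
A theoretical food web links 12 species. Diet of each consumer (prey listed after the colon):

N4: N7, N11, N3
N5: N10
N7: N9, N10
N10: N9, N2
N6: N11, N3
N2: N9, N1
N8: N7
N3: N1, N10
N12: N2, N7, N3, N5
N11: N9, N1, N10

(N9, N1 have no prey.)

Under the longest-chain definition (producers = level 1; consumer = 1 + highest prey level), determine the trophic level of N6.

N9 is a producer → level 1.
N2 eats N9 (level 1); other prey at levels: N1 1 → level 2.
N10 eats N2 (level 2); other prey at levels: N9 1 → level 3.
N11 eats N10 (level 3); other prey at levels: N9 1, N1 1 → level 4.
N6 eats N11 (level 4); other prey at levels: N3 4 → level 5.

Trophic level 5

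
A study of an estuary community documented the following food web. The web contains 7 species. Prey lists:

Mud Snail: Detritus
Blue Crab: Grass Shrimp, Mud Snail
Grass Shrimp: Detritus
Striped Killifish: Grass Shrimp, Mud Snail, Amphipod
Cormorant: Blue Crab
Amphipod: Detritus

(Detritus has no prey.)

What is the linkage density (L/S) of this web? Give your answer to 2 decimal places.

There are L = 9 links among S = 7 species.
L/S = 9/7 = 1.2857 ≈ 1.29.

L/S = 1.29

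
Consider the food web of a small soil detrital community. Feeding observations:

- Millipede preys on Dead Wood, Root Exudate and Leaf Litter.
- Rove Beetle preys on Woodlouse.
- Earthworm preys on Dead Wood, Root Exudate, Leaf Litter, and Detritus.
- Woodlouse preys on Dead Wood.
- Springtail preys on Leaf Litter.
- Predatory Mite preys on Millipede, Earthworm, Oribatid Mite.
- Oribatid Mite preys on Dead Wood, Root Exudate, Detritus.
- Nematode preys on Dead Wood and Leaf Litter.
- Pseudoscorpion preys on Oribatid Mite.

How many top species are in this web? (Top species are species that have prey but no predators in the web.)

5

Top species (has prey, but nothing eats it): Springtail, Nematode, Rove Beetle, Predatory Mite, Pseudoscorpion.
Count: 5.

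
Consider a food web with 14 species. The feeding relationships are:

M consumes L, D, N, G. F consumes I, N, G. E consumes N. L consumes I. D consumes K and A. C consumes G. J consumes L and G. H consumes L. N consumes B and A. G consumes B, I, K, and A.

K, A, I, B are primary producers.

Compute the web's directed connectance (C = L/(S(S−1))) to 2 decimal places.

The web has S = 14 species and L = 21 feeding links.
C = L / (S(S−1)) = 21 / 182 = 0.1154 ≈ 0.12.

C = 0.12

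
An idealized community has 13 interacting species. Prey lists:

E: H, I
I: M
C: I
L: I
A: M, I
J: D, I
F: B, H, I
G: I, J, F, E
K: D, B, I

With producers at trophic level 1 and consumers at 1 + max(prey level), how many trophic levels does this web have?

Producers (level 1): M, D, B, H.
M → I → F → G gives G level 4.
No species has a prey at level 4, so no species reaches level 5.

4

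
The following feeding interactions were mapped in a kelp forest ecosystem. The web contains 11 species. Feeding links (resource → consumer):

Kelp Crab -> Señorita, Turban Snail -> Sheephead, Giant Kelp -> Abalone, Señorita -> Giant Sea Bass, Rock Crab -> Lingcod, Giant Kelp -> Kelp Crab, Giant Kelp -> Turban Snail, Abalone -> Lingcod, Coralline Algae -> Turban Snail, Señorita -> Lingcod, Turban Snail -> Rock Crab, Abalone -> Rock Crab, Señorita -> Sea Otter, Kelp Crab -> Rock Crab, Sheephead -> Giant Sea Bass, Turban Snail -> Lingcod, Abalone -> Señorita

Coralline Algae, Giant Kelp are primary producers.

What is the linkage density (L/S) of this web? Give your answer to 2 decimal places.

L/S = 1.55

There are L = 17 links among S = 11 species.
L/S = 17/11 = 1.5455 ≈ 1.55.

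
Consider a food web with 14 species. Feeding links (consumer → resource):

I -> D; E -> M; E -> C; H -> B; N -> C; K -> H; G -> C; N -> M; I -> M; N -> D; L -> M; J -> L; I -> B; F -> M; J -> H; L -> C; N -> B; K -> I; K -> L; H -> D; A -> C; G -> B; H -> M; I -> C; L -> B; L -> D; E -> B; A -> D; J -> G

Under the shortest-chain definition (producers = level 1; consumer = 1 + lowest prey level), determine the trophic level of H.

M is a producer → level 1.
H eats M → level 2.

Trophic level 2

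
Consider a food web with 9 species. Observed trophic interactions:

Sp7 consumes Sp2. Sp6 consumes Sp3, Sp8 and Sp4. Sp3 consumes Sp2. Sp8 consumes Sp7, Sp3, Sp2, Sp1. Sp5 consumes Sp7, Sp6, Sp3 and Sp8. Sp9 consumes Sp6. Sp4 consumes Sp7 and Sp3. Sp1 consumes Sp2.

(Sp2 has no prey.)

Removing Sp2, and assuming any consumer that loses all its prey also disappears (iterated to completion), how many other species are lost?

8

Remove Sp2.
Round 1: Sp7 (all prey gone), Sp1 (all prey gone), Sp3 (all prey gone) → extinct.
Round 2: Sp8 (all prey gone), Sp4 (all prey gone) → extinct.
Round 3: Sp6 (all prey gone) → extinct.
Round 4: Sp9 (all prey gone), Sp5 (all prey gone) → extinct.
No further losses. Total secondary extinctions: 8.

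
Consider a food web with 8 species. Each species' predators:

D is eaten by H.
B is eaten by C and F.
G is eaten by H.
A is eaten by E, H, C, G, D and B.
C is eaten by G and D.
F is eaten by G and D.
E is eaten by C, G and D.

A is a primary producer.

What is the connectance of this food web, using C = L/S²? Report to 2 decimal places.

The web has S = 8 species and L = 17 feeding links.
C = L / S² = 17 / 64 = 0.2656 ≈ 0.27.

C = 0.27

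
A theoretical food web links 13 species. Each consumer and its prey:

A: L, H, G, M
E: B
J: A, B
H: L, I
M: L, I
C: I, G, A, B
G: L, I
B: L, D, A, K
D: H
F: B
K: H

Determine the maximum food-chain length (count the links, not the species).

4 links

One longest chain: L → H → D → B → J.
It has 5 species and 4 links.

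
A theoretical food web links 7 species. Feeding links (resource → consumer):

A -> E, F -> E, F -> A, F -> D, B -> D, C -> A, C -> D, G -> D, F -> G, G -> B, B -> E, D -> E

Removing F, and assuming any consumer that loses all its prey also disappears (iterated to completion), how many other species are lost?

Remove F.
Round 1: G (all prey gone) → extinct.
Round 2: B (all prey gone) → extinct.
No further losses. Total secondary extinctions: 2.

2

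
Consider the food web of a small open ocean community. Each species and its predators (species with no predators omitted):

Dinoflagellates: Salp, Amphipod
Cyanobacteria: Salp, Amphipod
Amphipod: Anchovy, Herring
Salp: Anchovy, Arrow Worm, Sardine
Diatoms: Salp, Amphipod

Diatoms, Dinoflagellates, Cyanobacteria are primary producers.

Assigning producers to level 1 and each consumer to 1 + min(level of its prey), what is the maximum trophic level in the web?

3

Producers (level 1): Diatoms, Dinoflagellates, Cyanobacteria.
Following each consumer down to its lowest-level prey: Diatoms → Salp → Arrow Worm (levels 1 through 3).
All prey of Arrow Worm (Salp 2) are at level 2 or above, so Arrow Worm is at level 1 + 2 = 3.
Every consumer has at least one prey at level 2 or below, so none exceeds level 3.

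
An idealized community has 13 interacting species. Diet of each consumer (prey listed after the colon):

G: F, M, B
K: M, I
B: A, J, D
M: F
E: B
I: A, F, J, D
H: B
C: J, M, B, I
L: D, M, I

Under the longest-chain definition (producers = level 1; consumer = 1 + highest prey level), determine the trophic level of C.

Trophic level 3

F is a producer → level 1.
M eats F → level 2.
C eats M (level 2); other prey at levels: J 1, B 2, I 2 → level 3.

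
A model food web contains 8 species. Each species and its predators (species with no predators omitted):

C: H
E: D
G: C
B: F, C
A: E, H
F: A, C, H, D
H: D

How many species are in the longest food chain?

5 species

One longest chain: B → F → A → E → D.
It has 5 species and 4 links.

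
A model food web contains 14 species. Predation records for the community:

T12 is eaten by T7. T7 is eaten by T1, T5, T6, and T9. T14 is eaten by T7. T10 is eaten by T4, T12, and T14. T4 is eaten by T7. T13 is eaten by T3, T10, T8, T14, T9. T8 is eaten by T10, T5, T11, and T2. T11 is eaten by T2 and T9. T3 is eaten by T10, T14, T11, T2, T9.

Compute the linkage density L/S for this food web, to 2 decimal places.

There are L = 26 links among S = 14 species.
L/S = 26/14 = 1.8571 ≈ 1.86.

L/S = 1.86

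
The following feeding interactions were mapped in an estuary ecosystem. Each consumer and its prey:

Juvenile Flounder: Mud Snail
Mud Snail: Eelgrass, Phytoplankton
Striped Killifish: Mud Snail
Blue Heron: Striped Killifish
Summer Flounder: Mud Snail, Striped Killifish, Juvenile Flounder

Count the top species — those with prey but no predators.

Top species (has prey, but nothing eats it): Summer Flounder, Blue Heron.
Count: 2.

2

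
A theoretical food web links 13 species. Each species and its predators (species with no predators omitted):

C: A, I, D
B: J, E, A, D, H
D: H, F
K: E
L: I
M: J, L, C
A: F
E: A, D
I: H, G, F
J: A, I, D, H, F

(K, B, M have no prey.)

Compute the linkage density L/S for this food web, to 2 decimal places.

There are L = 26 links among S = 13 species.
L/S = 26/13 = 2.0000 ≈ 2.00.

L/S = 2.00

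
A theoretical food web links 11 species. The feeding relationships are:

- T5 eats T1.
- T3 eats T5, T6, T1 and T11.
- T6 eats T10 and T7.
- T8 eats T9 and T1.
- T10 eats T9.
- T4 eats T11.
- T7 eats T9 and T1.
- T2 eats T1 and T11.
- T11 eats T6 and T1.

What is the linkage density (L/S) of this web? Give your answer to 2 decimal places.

L/S = 1.55

There are L = 17 links among S = 11 species.
L/S = 17/11 = 1.5455 ≈ 1.55.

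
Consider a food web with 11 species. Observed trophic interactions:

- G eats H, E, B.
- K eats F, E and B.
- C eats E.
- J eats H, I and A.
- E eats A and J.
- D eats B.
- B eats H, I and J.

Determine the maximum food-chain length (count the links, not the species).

One longest chain: H → J → E → C.
It has 4 species and 3 links.

3 links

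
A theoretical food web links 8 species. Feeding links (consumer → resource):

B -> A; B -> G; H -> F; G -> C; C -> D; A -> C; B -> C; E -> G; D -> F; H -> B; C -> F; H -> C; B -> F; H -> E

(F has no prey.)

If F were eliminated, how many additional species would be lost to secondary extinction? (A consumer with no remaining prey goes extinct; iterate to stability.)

7

Remove F.
Round 1: D (all prey gone) → extinct.
Round 2: C (all prey gone) → extinct.
Round 3: G (all prey gone), A (all prey gone) → extinct.
Round 4: B (all prey gone), E (all prey gone) → extinct.
Round 5: H (all prey gone) → extinct.
No further losses. Total secondary extinctions: 7.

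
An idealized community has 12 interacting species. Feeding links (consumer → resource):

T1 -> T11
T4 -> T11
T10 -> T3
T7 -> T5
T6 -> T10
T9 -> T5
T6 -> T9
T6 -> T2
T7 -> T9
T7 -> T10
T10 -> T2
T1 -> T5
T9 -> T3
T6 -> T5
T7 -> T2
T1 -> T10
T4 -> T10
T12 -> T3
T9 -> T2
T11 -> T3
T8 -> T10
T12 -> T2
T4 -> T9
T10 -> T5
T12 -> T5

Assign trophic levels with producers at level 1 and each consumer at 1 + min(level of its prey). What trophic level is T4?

Trophic level 3

T3 is a producer → level 1.
T11 eats T3 → level 2.
T4 eats T11 → level 3.
No prey of T4 is below level 2, so 3 is the minimum.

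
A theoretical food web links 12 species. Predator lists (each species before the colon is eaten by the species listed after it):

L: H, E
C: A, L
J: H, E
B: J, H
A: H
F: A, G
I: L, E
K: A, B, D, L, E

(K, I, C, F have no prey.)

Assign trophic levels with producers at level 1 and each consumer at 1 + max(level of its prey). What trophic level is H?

K is a producer → level 1.
B eats K → level 2.
J eats B → level 3.
H eats J (level 3); other prey at levels: A 2, B 2, L 2 → level 4.

Trophic level 4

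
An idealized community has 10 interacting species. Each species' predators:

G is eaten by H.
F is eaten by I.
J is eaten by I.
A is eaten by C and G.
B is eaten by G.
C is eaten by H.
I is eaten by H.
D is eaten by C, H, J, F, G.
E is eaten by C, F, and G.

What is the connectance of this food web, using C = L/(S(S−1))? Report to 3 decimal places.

The web has S = 10 species and L = 16 feeding links.
C = L / (S(S−1)) = 16 / 90 = 0.1778 ≈ 0.178.

C = 0.178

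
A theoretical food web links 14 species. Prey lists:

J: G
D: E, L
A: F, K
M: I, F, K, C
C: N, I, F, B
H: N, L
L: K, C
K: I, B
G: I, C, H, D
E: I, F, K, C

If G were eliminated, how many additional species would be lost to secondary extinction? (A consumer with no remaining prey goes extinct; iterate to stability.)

1

Remove G.
Round 1: J (all prey gone) → extinct.
No further losses. Total secondary extinctions: 1.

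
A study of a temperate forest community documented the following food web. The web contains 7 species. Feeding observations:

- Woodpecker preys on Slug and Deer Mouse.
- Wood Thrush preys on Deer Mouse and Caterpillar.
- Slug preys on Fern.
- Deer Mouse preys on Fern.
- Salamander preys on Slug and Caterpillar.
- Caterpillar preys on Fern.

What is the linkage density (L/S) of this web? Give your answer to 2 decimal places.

L/S = 1.29

There are L = 9 links among S = 7 species.
L/S = 9/7 = 1.2857 ≈ 1.29.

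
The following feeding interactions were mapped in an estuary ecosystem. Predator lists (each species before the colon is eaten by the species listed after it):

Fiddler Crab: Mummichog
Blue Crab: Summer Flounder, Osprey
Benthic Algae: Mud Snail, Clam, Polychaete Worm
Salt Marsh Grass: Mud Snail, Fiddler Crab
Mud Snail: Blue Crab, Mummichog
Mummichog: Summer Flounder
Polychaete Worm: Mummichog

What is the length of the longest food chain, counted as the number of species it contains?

4 species

One longest chain: Salt Marsh Grass → Mud Snail → Blue Crab → Summer Flounder.
It has 4 species and 3 links.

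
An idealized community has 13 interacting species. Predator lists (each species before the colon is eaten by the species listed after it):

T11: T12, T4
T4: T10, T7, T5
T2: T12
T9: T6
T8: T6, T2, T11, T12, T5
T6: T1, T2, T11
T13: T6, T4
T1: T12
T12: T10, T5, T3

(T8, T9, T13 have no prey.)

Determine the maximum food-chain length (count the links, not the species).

One longest chain: T8 → T6 → T11 → T4 → T10.
It has 5 species and 4 links.

4 links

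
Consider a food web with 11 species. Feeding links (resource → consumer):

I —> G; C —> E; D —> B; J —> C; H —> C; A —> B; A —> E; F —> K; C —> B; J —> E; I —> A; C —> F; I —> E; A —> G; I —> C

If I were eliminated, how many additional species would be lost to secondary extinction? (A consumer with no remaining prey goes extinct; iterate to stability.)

2

Remove I.
Round 1: A (all prey gone) → extinct.
Round 2: G (all prey gone) → extinct.
No further losses. Total secondary extinctions: 2.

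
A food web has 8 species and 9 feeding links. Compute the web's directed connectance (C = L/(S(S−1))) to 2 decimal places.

C = 0.16

The web has S = 8 species and L = 9 feeding links.
C = L / (S(S−1)) = 9 / 56 = 0.1607 ≈ 0.16.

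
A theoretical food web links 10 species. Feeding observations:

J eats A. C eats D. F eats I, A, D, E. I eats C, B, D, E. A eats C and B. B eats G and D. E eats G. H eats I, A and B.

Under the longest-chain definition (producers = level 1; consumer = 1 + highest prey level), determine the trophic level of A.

D is a producer → level 1.
C eats D → level 2.
A eats C (level 2); other prey at levels: B 2 → level 3.

Trophic level 3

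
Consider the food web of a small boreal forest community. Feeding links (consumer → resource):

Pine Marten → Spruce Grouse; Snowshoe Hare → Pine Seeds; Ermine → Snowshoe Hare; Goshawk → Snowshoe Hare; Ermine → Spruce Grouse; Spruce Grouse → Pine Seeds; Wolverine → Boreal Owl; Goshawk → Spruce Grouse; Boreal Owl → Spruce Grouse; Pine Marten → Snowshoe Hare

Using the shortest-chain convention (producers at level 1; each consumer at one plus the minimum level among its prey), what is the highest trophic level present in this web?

Producers (level 1): Pine Seeds.
Following each consumer down to its lowest-level prey: Pine Seeds → Spruce Grouse → Boreal Owl → Wolverine (levels 1 through 4).
All prey of Wolverine (Boreal Owl 3) are at level 3 or above, so Wolverine is at level 1 + 3 = 4.
Every consumer has at least one prey at level 3 or below, so none exceeds level 4.

4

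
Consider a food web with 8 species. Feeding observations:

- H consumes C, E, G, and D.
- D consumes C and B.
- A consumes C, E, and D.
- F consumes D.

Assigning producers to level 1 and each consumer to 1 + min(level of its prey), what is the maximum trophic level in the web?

Producers (level 1): B, G, C, E.
Following each consumer down to its lowest-level prey: B → D → F (levels 1 through 3).
All prey of F (D 2) are at level 2 or above, so F is at level 1 + 2 = 3.
Every consumer has at least one prey at level 2 or below, so none exceeds level 3.

3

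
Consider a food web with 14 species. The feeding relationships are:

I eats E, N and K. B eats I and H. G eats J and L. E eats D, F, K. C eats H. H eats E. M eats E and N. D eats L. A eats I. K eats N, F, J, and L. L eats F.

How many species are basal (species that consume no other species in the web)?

Basal species (no prey listed): J, N, F.
Count: 3.

3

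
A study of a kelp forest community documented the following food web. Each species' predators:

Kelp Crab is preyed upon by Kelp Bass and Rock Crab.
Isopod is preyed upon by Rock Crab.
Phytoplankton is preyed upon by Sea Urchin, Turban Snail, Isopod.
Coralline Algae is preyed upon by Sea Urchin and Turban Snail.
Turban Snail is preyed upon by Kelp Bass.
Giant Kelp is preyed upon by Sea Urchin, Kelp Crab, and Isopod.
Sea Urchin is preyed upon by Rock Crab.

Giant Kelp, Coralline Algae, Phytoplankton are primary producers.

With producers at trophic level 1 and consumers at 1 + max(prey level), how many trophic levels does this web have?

Producers (level 1): Giant Kelp, Coralline Algae, Phytoplankton.
Coralline Algae → Turban Snail → Kelp Bass gives Kelp Bass level 3.
No species has a prey at level 3, so no species reaches level 4.

3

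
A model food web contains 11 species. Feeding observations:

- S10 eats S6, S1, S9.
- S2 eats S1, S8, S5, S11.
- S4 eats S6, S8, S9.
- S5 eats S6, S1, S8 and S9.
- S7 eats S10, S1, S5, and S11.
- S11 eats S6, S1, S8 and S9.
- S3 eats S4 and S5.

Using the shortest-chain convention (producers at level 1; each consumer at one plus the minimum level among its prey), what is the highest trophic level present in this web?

3

Producers (level 1): S1, S6, S9, S8.
Following each consumer down to its lowest-level prey: S1 → S5 → S3 (levels 1 through 3).
All prey of S3 (S5 2, S4 2) are at level 2 or above, so S3 is at level 1 + 2 = 3.
Every consumer has at least one prey at level 2 or below, so none exceeds level 3.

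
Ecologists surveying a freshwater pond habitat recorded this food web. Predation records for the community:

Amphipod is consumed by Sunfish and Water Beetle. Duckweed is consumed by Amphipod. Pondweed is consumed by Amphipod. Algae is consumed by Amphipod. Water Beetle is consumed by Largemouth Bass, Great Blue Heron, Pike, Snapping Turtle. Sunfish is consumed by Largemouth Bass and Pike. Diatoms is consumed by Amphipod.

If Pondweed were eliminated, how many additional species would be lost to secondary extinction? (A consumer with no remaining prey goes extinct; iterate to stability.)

Remove Pondweed.
Every predator of it retains at least one other prey: Amphipod still has Diatoms, Duckweed, Algae.
No consumer loses all prey, so no secondary extinctions occur.

0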